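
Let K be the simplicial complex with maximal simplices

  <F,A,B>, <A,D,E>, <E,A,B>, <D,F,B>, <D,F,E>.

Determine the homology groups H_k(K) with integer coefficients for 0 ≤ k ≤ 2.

We work with the vertex ordering A < B < D < E < F. The simplices of K, each written with vertices in increasing order, are:

  0-simplices (5): A, B, D, E, F
  1-simplices (10): AB, AD, AE, AF, BD, BE, BF, DE, DF, EF
  2-simplices (5): ABE, ABF, ADE, BDF, DEF

so the chain groups are C_0 ≅ Z^5, C_1 ≅ Z^10, C_2 ≅ Z^5.

∂_1: C_1 → C_0 sends each edge [p,q] (with p < q) to q − p.
As a 5×10 matrix over Z this has rank 4, with invariant factors (1,1,1,1).

Boundary ∂_2: C_2 → C_1 sends each 2-simplex [p,q,r] to [q,r] − [p,r] + [p,q]. For instance
  ∂ADE = DE − AE + AD,
  ∂ABE = BE − AE + AB.
The 10×5 boundary matrix has rank 5 and Smith normal form diag(1,1,1,1,1).

Reading off H_k = ker ∂_k / im ∂_{k+1}:

  H_0: rank C_0 − rank ∂_1 = 5 − 4 = 1, and the invariant factors of ∂_1 are all 1, so H_0 ≅ Z.
  H_1: rank ker ∂_1 − rank ∂_2 = (10 − 4) − 5 = 1, and the invariant factors of ∂_2 are all 1, so H_1 ≅ Z.
  H_2: rank ker ∂_2 − rank ∂_3 = (5 − 5) − 0 = 0, and there is no ∂_3, so H_2 ≅ 0.

H_0 ≅ Z,  H_1 ≅ Z,  H_2 = 0.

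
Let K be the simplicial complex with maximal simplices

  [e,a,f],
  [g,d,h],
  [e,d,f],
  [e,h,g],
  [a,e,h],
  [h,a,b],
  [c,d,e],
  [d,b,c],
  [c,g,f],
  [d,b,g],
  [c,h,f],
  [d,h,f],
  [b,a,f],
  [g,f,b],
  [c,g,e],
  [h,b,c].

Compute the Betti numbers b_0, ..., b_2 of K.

b_0 = 1, b_1 = 2, b_2 = 1.

Take the total order a < b < c < d < e < f < g < h on the vertex set. Then K (dimension 2) consists of the simplices:

  0-simplices (8): a, b, c, d, e, f, g, h
  1-simplices (24): ab, ae, af, ah, bc, bd, bf, bg, bh, cd, ce, cf, cg, ch, de, df, dg, dh, ef, eg, eh, fg, fh, gh
  2-simplices (16): abf, abh, aef, aeh, bcd, bch, bdg, bfg, cde, ceg, cfg, cfh, def, dfh, dgh, egh

Hence C_0 ≅ Z^8, C_1 ≅ Z^24, C_2 ≅ Z^16.

Boundary ∂_1: C_1 → C_0 is given by ∂[p,q] = [q] − [p].
As a 8×24 matrix over Z this has rank 7, with invariant factors (1,1,1,1,1,1,1).

Boundary ∂_2: C_2 → C_1 maps a triangle to the signed sum of its edges. For instance
  ∂abf = bf − af + ab,
  ∂cde = de − ce + cd.
This gives a 24×16 integer matrix of rank 15; reducing to Smith normal form yields diagonal entries (1,1,1,1,1,1,1,1,1,1,1,1,1,1,1).

Computing H_k = (kernel of ∂_k) / (image of ∂_{k+1}):

  H_0: rank C_0 − rank ∂_1 = 8 − 7 = 1, and the invariant factors of ∂_1 are all 1, so H_0 = Z.
  H_1: rank ker ∂_1 − rank ∂_2 = (24 − 7) − 15 = 2, and the invariant factors of ∂_2 are all 1, so H_1 = Z^2.
  H_2: rank ker ∂_2 − rank ∂_3 = (16 − 15) − 0 = 1, and there is no ∂_3, so H_2 = Z.

(K is a triangulation of the torus T^2.)

Hence the Betti numbers are b_0 = 1, b_1 = 2, b_2 = 1.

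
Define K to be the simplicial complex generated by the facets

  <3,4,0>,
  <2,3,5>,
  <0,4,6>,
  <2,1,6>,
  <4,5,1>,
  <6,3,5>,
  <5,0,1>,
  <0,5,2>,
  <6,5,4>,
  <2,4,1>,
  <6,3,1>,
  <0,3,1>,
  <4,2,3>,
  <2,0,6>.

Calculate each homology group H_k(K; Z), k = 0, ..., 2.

We work with the vertex ordering 0 < 1 < 2 < 3 < 4 < 5 < 6. The simplices of K, each written with vertices in increasing order, are:

  0-simplices (7): [0], [1], [2], [3], [4], [5], [6]
  1-simplices (21): [0,1], [0,2], [0,3], [0,4], [0,5], [0,6], [1,2], [1,3], [1,4], [1,5], [1,6], [2,3], [2,4], [2,5], [2,6], [3,4], [3,5], [3,6], [4,5], [4,6], [5,6]
  2-simplices (14): [0,1,3], [0,1,5], [0,2,5], [0,2,6], [0,3,4], [0,4,6], [1,2,4], [1,2,6], [1,3,6], [1,4,5], [2,3,4], [2,3,5], [3,5,6], [4,5,6]

giving chain groups C_0 ≅ Z^7, C_1 ≅ Z^21, C_2 ≅ Z^14.

The boundary map ∂_1: C_1 → C_0 is given by ∂[p,q] = [q] − [p]. For instance
  ∂[3,5] = [5] − [3].
The resulting 7×21 matrix has rank 6, and its Smith normal form has invariant factors (1,1,1,1,1,1).

The boundary map ∂_2: C_2 → C_1 maps a triangle to the signed sum of its edges. For instance
  ∂[0,1,3] = [1,3] − [0,3] + [0,1],
  ∂[4,5,6] = [5,6] − [4,6] + [4,5].
As a 21×14 matrix over Z this has rank 13, with invariant factors (1,1,1,1,1,1,1,1,1,1,1,1,1).

Reading off H_k = ker ∂_k / im ∂_{k+1}:

  H_0: rank C_0 − rank ∂_1 = 7 − 6 = 1, and the invariant factors of ∂_1 are all 1, so H_0 ≅ Z.
  H_1: rank ker ∂_1 − rank ∂_2 = (21 − 6) − 13 = 2, and the invariant factors of ∂_2 are all 1, so H_1 ≅ Z^2.
  H_2: rank ker ∂_2 − rank ∂_3 = (14 − 13) − 0 = 1, and there is no ∂_3, so H_2 ≅ Z.

As a check, the Euler characteristic is 7 − 21 + 14 = 0, which agrees with 1 − 2 + 1 = 0.
(K is a triangulation of the torus T^2.)

H_0 ≅ Z,  H_1 ≅ Z^2,  H_2 ≅ Z.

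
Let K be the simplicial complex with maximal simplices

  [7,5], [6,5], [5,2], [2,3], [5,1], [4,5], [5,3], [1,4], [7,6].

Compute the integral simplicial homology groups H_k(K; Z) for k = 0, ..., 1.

Take the total order 1 < 2 < 3 < 4 < 5 < 6 < 7 on the vertex set. Then K (dimension 1) consists of the simplices:

  0-simplices (7): [1], [2], [3], [4], [5], [6], [7]
  1-simplices (9): [1,4], [1,5], [2,3], [2,5], [3,5], [4,5], [5,6], [5,7], [6,7]

Hence C_0 ≅ Z^7, C_1 ≅ Z^9.

The boundary map ∂_1: C_1 → C_0 sends each edge [p,q] (with p < q) to q − p. For instance
  ∂[3,5] = [5] − [3].
The resulting 7×9 matrix has rank 6, and its Smith normal form has invariant factors (1,1,1,1,1,1).

Computing H_k = (kernel of ∂_k) / (image of ∂_{k+1}):

  H_0: rank C_0 − rank ∂_1 = 7 − 6 = 1, and the invariant factors of ∂_1 are all 1, so H_0 = Z.
  H_1: rank ker ∂_1 − rank ∂_2 = (9 − 6) − 0 = 3, and there is no ∂_2, so H_1 = Z^3.

(K is a triangulation of a wedge of 3 circles.)

H_0 ≅ Z,  H_1 ≅ Z^3.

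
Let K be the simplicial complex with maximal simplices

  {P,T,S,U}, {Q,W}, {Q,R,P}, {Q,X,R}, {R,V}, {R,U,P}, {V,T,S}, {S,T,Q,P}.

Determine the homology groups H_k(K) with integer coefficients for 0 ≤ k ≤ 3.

Take the total order P < Q < R < S < T < U < V < W < X on the vertex set. Then K (dimension 3) consists of the simplices:

  0-simplices (9): P, Q, R, S, T, U, V, W, X
  1-simplices (18): PQ, PR, PS, PT, PU, QR, QS, QT, QW, QX, RU, RV, RX, ST, SU, SV, TU, TV
  2-simplices (11): PQR, PQS, PQT, PRU, PST, PSU, PTU, QRX, QST, STU, STV
  3-simplices (2): PQST, PSTU

Hence C_0 ≅ Z^9, C_1 ≅ Z^18, C_2 ≅ Z^11, C_3 ≅ Z^2.

∂_1: C_1 → C_0 maps an edge to its endpoints' difference, ∂[p,q] = q − p.
The resulting 9×18 matrix has rank 8, and its Smith normal form has invariant factors (1,1,1,1,1,1,1,1).

The boundary map ∂_2: C_2 → C_1 maps a triangle to the signed sum of its edges. For instance
  ∂PSU = SU − PU + PS,
  ∂PQS = QS − PS + PQ.
The 18×11 boundary matrix has rank 9 and Smith normal form diag(1,1,1,1,1,1,1,1,1).

The boundary map ∂_3: C_3 → C_2 sends each 3-simplex σ to the alternating sum Σ_i (−1)^i (σ with its i-th vertex removed). For instance
  ∂PQST = QST − PST + PQT − PQS,
  ∂PSTU = STU − PTU + PSU − PST.
The 11×2 boundary matrix has rank 2 and Smith normal form diag(1,1).

Now H_k = ker ∂_k / im ∂_{k+1}, so:

  H_0: rank C_0 − rank ∂_1 = 9 − 8 = 1, and the invariant factors of ∂_1 are all 1, so H_0 = Z.
  H_1: rank ker ∂_1 − rank ∂_2 = (18 − 8) − 9 = 1, and the invariant factors of ∂_2 are all 1, so H_1 = Z.
  H_2: rank ker ∂_2 − rank ∂_3 = (11 − 9) − 2 = 0, and the invariant factors of ∂_3 are all 1, so H_2 = 0.
  H_3: rank ker ∂_3 − rank ∂_4 = (2 − 2) − 0 = 0, and there is no ∂_4, so H_3 = 0.

H_0 ≅ Z,  H_1 ≅ Z,  H_2 = 0,  H_3 = 0.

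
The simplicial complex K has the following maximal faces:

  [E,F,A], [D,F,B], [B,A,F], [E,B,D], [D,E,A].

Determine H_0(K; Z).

We work with the vertex ordering A < B < D < E < F. The simplices of K, each written with vertices in increasing order, are:

  0-simplices (5): A, B, D, E, F
  1-simplices (10): AB, AD, AE, AF, BD, BE, BF, DE, DF, EF
  2-simplices (5): ABF, ADE, AEF, BDE, BDF

Hence C_0 ≅ Z^5, C_1 ≅ Z^10, C_2 ≅ Z^5.

The boundary map ∂_1: C_1 → C_0 maps an edge to its endpoints' difference, ∂[p,q] = q − p. For instance
  ∂BD = D − B.
The 5×10 boundary matrix has rank 4 and Smith normal form diag(1,1,1,1).

Boundary ∂_2: C_2 → C_1 maps a triangle to the signed sum of its edges. For instance
  ∂ADE = DE − AE + AD,
  ∂BDF = DF − BF + BD.
This gives a 10×5 integer matrix of rank 5; reducing to Smith normal form yields diagonal entries (1,1,1,1,1).

Computing H_k = (kernel of ∂_k) / (image of ∂_{k+1}):

  H_0: rank C_0 − rank ∂_1 = 5 − 4 = 1, and the invariant factors of ∂_1 are all 1, so H_0 ≅ Z.

H_0 ≅ Z.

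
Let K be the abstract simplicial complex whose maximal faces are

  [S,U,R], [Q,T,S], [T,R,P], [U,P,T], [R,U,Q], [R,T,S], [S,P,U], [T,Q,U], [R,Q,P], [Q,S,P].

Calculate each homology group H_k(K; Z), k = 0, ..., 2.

Order the vertices as P < Q < R < S < T < U. Listing each simplex with vertices in this order, K has dimension 2 with simplices:

  0-simplices (6): P, Q, R, S, T, U
  1-simplices (15): PQ, PR, PS, PT, PU, QR, QS, QT, QU, RS, RT, RU, ST, SU, TU
  2-simplices (10): PQR, PQS, PRT, PSU, PTU, QRU, QST, QTU, RST, RSU

so the chain groups are C_0 ≅ Z^6, C_1 ≅ Z^15, C_2 ≅ Z^10.

∂_1: C_1 → C_0 is given by ∂[p,q] = [q] − [p].
The resulting 6×15 matrix has rank 5, and its Smith normal form has invariant factors (1,1,1,1,1).

Boundary ∂_2: C_2 → C_1 sends each 2-simplex [p,q,r] to [q,r] − [p,r] + [p,q]. For instance
  ∂RST = ST − RT + RS,
  ∂PQR = QR − PR + PQ.
The 15×10 boundary matrix has rank 10 and Smith normal form diag(1,1,1,1,1,1,1,1,1,2).

Reading off H_k = ker ∂_k / im ∂_{k+1}:

  H_0: rank C_0 − rank ∂_1 = 6 − 5 = 1, and the invariant factors of ∂_1 are all 1, so H_0 ≅ Z.
  H_1: rank ker ∂_1 − rank ∂_2 = (15 − 5) − 10 = 0, and ∂_2 has invariant factor 2 > 1, so H_1 ≅ Z/2.
  H_2: rank ker ∂_2 − rank ∂_3 = (10 − 10) − 0 = 0, and there is no ∂_3, so H_2 ≅ 0.

H_0 = Z,  H_1 = Z/2,  H_2 = 0.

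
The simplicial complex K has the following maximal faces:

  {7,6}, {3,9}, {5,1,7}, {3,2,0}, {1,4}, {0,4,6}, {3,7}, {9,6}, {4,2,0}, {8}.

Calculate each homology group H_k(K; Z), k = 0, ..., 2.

H_0 ≅ Z^2,  H_1 ≅ Z^3,  H_2 = 0.

Fix the vertex order 0 < 1 < 2 < 3 < 4 < 5 < 6 < 7 < 8 < 9 and write every simplex with vertices in increasing order. Then dim K = 2 and the simplices of K are:

  0-simplices (10): [0], [1], [2], [3], [4], [5], [6], [7], [8], [9]
  1-simplices (15): [0,2], [0,3], [0,4], [0,6], [1,4], [1,5], [1,7], [2,3], [2,4], [3,7], [3,9], [4,6], [5,7], [6,7], [6,9]
  2-simplices (4): [0,2,3], [0,2,4], [0,4,6], [1,5,7]

so the chain groups are C_0 ≅ Z^10, C_1 ≅ Z^15, C_2 ≅ Z^4.

The boundary map ∂_1: C_1 → C_0 maps an edge to its endpoints' difference, ∂[p,q] = q − p.
This gives a 10×15 integer matrix of rank 8; reducing to Smith normal form yields diagonal entries (1,1,1,1,1,1,1,1).

Boundary ∂_2: C_2 → C_1 acts by ∂[p,q,r] = [q,r] − [p,r] + [p,q]. For instance
  ∂[1,5,7] = [5,7] − [1,7] + [1,5],
  ∂[0,4,6] = [4,6] − [0,6] + [0,4].
As a 15×4 matrix over Z this has rank 4, with invariant factors (1,1,1,1).

From H_k ≅ ker(∂_k) / im(∂_{k+1}) we obtain:

  H_0: rank C_0 − rank ∂_1 = 10 − 8 = 2, and the invariant factors of ∂_1 are all 1, so H_0 ≅ Z^2.
  H_1: rank ker ∂_1 − rank ∂_2 = (15 − 8) − 4 = 3, and the invariant factors of ∂_2 are all 1, so H_1 ≅ Z^3.
  H_2: rank ker ∂_2 − rank ∂_3 = (4 − 4) − 0 = 0, and there is no ∂_3, so H_2 ≅ 0.

As a check, the Euler characteristic is 10 − 15 + 4 = -1, which agrees with 2 − 3 + 0 = -1.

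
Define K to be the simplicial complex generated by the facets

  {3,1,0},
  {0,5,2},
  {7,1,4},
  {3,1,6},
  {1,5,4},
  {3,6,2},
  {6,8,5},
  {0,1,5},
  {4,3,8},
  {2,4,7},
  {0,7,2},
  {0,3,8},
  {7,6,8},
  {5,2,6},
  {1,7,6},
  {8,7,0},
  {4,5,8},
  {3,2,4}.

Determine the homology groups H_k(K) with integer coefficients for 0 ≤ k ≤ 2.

Fix the vertex order 0 < 1 < 2 < 3 < 4 < 5 < 6 < 7 < 8 and write every simplex with vertices in increasing order. Then dim K = 2 and the simplices of K are:

  0-simplices (9): [0], [1], [2], [3], [4], [5], [6], [7], [8]
  1-simplices (27): (27 of them)
  2-simplices (18): [0,1,3], [0,1,5], [0,2,5], [0,2,7], [0,3,8], [0,7,8], [1,3,6], [1,4,5], [1,4,7], [1,6,7], [2,3,4], [2,3,6], [2,4,7], [2,5,6], [3,4,8], [4,5,8], [5,6,8], [6,7,8]

so the chain groups are C_0 ≅ Z^9, C_1 ≅ Z^27, C_2 ≅ Z^18.

∂_1: C_1 → C_0 sends each edge [p,q] (with p < q) to q − p. For instance
  ∂[4,5] = [5] − [4].
As a 9×27 matrix over Z this has rank 8, with invariant factors (1,1,1,1,1,1,1,1).

∂_2: C_2 → C_1 acts by ∂[p,q,r] = [q,r] − [p,r] + [p,q]. For instance
  ∂[6,7,8] = [7,8] − [6,8] + [6,7],
  ∂[4,5,8] = [5,8] − [4,8] + [4,5].
This gives a 27×18 integer matrix of rank 17; reducing to Smith normal form yields diagonal entries (1,1,1,1,1,1,1,1,1,1,1,1,1,1,1,1,1).

Computing H_k = (kernel of ∂_k) / (image of ∂_{k+1}):

  H_0: rank C_0 − rank ∂_1 = 9 − 8 = 1, and the invariant factors of ∂_1 are all 1, so H_0 = Z.
  H_1: rank ker ∂_1 − rank ∂_2 = (27 − 8) − 17 = 2, and the invariant factors of ∂_2 are all 1, so H_1 = Z^2.
  H_2: rank ker ∂_2 − rank ∂_3 = (18 − 17) − 0 = 1, and there is no ∂_3, so H_2 = Z.

H_0 = Z,  H_1 = Z^2,  H_2 = Z.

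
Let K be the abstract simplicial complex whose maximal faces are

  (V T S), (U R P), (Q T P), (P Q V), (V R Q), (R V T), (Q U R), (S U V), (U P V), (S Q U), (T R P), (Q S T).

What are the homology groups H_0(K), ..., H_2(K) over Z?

H_0 ≅ Z,  H_1 ≅ Z_2,  H_2 = 0.

Order the vertices as P < Q < R < S < T < U < V. Listing each simplex with vertices in this order, K has dimension 2 with simplices:

  0-simplices (7): P, Q, R, S, T, U, V
  1-simplices (18): PQ, PR, PT, PU, PV, QR, QS, QT, QU, QV, RT, RU, RV, ST, SU, SV, TV, UV
  2-simplices (12): PQT, PQV, PRT, PRU, PUV, QRU, QRV, QST, QSU, RTV, STV, SUV

Hence C_0 ≅ Z^7, C_1 ≅ Z^18, C_2 ≅ Z^12.

Boundary ∂_1: C_1 → C_0 is given by ∂[p,q] = [q] − [p]. For instance
  ∂PU = U − P.
The resulting 7×18 matrix has rank 6, and its Smith normal form has invariant factors (1,1,1,1,1,1).

∂_2: C_2 → C_1 sends each 2-simplex [p,q,r] to [q,r] − [p,r] + [p,q]. For instance
  ∂PRT = RT − PT + PR,
  ∂STV = TV − SV + ST.
The resulting 18×12 matrix has rank 12, and its Smith normal form has invariant factors (1,1,1,1,1,1,1,1,1,1,1,2).

Computing H_k = (kernel of ∂_k) / (image of ∂_{k+1}):

  H_0: rank C_0 − rank ∂_1 = 7 − 6 = 1, and the invariant factors of ∂_1 are all 1, so H_0 = Z.
  H_1: rank ker ∂_1 − rank ∂_2 = (18 − 6) − 12 = 0, and ∂_2 has invariant factor 2 > 1, so H_1 = Z_2.
  H_2: rank ker ∂_2 − rank ∂_3 = (12 − 12) − 0 = 0, and there is no ∂_3, so H_2 = 0.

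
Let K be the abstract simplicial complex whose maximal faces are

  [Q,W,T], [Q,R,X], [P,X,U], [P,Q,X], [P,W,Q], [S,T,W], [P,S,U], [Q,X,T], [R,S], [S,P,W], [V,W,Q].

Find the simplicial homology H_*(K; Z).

H_0 = Z,  H_1 = Z,  H_2 = 0.

Order the vertices as P < Q < R < S < T < U < V < W < X. Listing each simplex with vertices in this order, K has dimension 2 with simplices:

  0-simplices (9): P, Q, R, S, T, U, V, W, X
  1-simplices (19): PQ, PS, PU, PW, PX, QR, QT, QV, QW, QX, RS, RX, ST, SU, SW, TW, TX, UX, VW
  2-simplices (10): PQW, PQX, PSU, PSW, PUX, QRX, QTW, QTX, QVW, STW

so the chain groups are C_0 ≅ Z^9, C_1 ≅ Z^19, C_2 ≅ Z^10.

The boundary map ∂_1: C_1 → C_0 maps an edge to its endpoints' difference, ∂[p,q] = q − p. For instance
  ∂RS = S − R.
The 9×19 boundary matrix has rank 8 and Smith normal form diag(1,1,1,1,1,1,1,1).

The boundary map ∂_2: C_2 → C_1 acts by ∂[p,q,r] = [q,r] − [p,r] + [p,q]. For instance
  ∂QVW = VW − QW + QV,
  ∂PQW = QW − PW + PQ.
The resulting 19×10 matrix has rank 10, and its Smith normal form has invariant factors (1,1,1,1,1,1,1,1,1,1).

Reading off H_k = ker ∂_k / im ∂_{k+1}:

  H_0: rank C_0 − rank ∂_1 = 9 − 8 = 1, and the invariant factors of ∂_1 are all 1, so H_0 ≅ Z.
  H_1: rank ker ∂_1 − rank ∂_2 = (19 − 8) − 10 = 1, and the invariant factors of ∂_2 are all 1, so H_1 ≅ Z.
  H_2: rank ker ∂_2 − rank ∂_3 = (10 − 10) − 0 = 0, and there is no ∂_3, so H_2 ≅ 0.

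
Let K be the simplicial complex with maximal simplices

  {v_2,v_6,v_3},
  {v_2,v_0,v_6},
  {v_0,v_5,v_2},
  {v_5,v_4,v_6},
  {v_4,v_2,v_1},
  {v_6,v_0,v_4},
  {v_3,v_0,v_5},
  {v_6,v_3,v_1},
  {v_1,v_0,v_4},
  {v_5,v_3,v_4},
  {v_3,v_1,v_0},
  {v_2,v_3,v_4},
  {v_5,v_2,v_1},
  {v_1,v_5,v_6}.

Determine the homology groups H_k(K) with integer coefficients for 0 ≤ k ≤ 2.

Take the total order v_0 < v_1 < v_2 < v_3 < v_4 < v_5 < v_6 on the vertex set. Then K (dimension 2) consists of the simplices:

  0-simplices (7): [v_0], [v_1], [v_2], [v_3], [v_4], [v_5], [v_6]
  1-simplices (21): (21 of them)
  2-simplices (14): (14 of them)

Hence C_0 ≅ Z^7, C_1 ≅ Z^21, C_2 ≅ Z^14.

The boundary map ∂_1: C_1 → C_0 is given by ∂[p,q] = [q] − [p]. For instance
  ∂[v_3,v_4] = [v_4] − [v_3].
The resulting 7×21 matrix has rank 6, and its Smith normal form has invariant factors (1,1,1,1,1,1).

∂_2: C_2 → C_1 acts by ∂[p,q,r] = [q,r] − [p,r] + [p,q]. For instance
  ∂[v_0,v_1,v_3] = [v_1,v_3] − [v_0,v_3] + [v_0,v_1],
  ∂[v_1,v_5,v_6] = [v_5,v_6] − [v_1,v_6] + [v_1,v_5].
As a 21×14 matrix over Z this has rank 13, with invariant factors (1,1,1,1,1,1,1,1,1,1,1,1,1).

From H_k ≅ ker(∂_k) / im(∂_{k+1}) we obtain:

  H_0: rank C_0 − rank ∂_1 = 7 − 6 = 1, and the invariant factors of ∂_1 are all 1, so H_0 = Z.
  H_1: rank ker ∂_1 − rank ∂_2 = (21 − 6) − 13 = 2, and the invariant factors of ∂_2 are all 1, so H_1 = Z^2.
  H_2: rank ker ∂_2 − rank ∂_3 = (14 − 13) − 0 = 1, and there is no ∂_3, so H_2 = Z.

As a check, the Euler characteristic is 7 − 21 + 14 = 0, which agrees with 1 − 2 + 1 = 0.

H_0 = Z,  H_1 = Z^2,  H_2 = Z.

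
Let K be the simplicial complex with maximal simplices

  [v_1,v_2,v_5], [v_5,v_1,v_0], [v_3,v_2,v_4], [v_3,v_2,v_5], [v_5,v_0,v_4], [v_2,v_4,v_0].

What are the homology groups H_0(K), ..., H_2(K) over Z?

H_0 ≅ Z,  H_1 ≅ Z,  H_2 = 0.

Order the vertices as v_0 < v_1 < v_2 < v_3 < v_4 < v_5. Listing each simplex with vertices in this order, K has dimension 2 with simplices:

  0-simplices (6): [v_0], [v_1], [v_2], [v_3], [v_4], [v_5]
  1-simplices (12): [v_0,v_1], [v_0,v_2], [v_0,v_4], [v_0,v_5], [v_1,v_2], [v_1,v_5], [v_2,v_3], [v_2,v_4], [v_2,v_5], [v_3,v_4], [v_3,v_5], [v_4,v_5]
  2-simplices (6): [v_0,v_1,v_5], [v_0,v_2,v_4], [v_0,v_4,v_5], [v_1,v_2,v_5], [v_2,v_3,v_4], [v_2,v_3,v_5]

giving chain groups C_0 ≅ Z^6, C_1 ≅ Z^12, C_2 ≅ Z^6.

Boundary ∂_1: C_1 → C_0 sends each edge [p,q] (with p < q) to q − p. For instance
  ∂[v_4,v_5] = [v_5] − [v_4].
As a 6×12 matrix over Z this has rank 5, with invariant factors (1,1,1,1,1).

Boundary ∂_2: C_2 → C_1 sends each 2-simplex [p,q,r] to [q,r] − [p,r] + [p,q]. For instance
  ∂[v_2,v_3,v_5] = [v_3,v_5] − [v_2,v_5] + [v_2,v_3],
  ∂[v_2,v_3,v_4] = [v_3,v_4] − [v_2,v_4] + [v_2,v_3].
The 12×6 boundary matrix has rank 6 and Smith normal form diag(1,1,1,1,1,1).

Now H_k = ker ∂_k / im ∂_{k+1}, so:

  H_0: rank C_0 − rank ∂_1 = 6 − 5 = 1, and the invariant factors of ∂_1 are all 1, so H_0 ≅ Z.
  H_1: rank ker ∂_1 − rank ∂_2 = (12 − 5) − 6 = 1, and the invariant factors of ∂_2 are all 1, so H_1 ≅ Z.
  H_2: rank ker ∂_2 − rank ∂_3 = (6 − 6) − 0 = 0, and there is no ∂_3, so H_2 ≅ 0.

As a check, the Euler characteristic is 6 − 12 + 6 = 0, which agrees with 1 − 1 + 0 = 0.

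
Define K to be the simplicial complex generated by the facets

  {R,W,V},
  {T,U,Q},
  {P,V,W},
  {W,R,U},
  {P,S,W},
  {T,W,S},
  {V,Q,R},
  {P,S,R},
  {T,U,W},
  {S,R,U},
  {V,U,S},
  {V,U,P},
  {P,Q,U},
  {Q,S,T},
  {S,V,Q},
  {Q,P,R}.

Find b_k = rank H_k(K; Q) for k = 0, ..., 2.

Take the total order P < Q < R < S < T < U < V < W on the vertex set. Then K (dimension 2) consists of the simplices:

  0-simplices (8): P, Q, R, S, T, U, V, W
  1-simplices (24): PQ, PR, PS, PU, PV, PW, QR, QS, QT, QU, QV, RS, RU, RV, RW, ST, SU, SV, SW, TU, TW, UV, UW, VW
  2-simplices (16): PQR, PQU, PRS, PSW, PUV, PVW, QRV, QST, QSV, QTU, RSU, RUW, RVW, STW, SUV, TUW

giving chain groups C_0 ≅ Z^8, C_1 ≅ Z^24, C_2 ≅ Z^16.

∂_1: C_1 → C_0 is given by ∂[p,q] = [q] − [p].
The resulting 8×24 matrix has rank 7, and its Smith normal form has invariant factors (1,1,1,1,1,1,1).

∂_2: C_2 → C_1 maps a triangle to the signed sum of its edges. For instance
  ∂PQU = QU − PU + PQ,
  ∂RUW = UW − RW + RU.
The 24×16 boundary matrix has rank 15 and Smith normal form diag(1,1,1,1,1,1,1,1,1,1,1,1,1,1,1).

Reading off H_k = ker ∂_k / im ∂_{k+1}:

  H_0: rank C_0 − rank ∂_1 = 8 − 7 = 1, and the invariant factors of ∂_1 are all 1, so H_0 ≅ Z.
  H_1: rank ker ∂_1 − rank ∂_2 = (24 − 7) − 15 = 2, and the invariant factors of ∂_2 are all 1, so H_1 ≅ Z^2.
  H_2: rank ker ∂_2 − rank ∂_3 = (16 − 15) − 0 = 1, and there is no ∂_3, so H_2 ≅ Z.

(K is a triangulation of the torus T^2.)

Hence the Betti numbers are b_0 = 1, b_1 = 2, b_2 = 1.

b_0 = 1, b_1 = 2, b_2 = 1.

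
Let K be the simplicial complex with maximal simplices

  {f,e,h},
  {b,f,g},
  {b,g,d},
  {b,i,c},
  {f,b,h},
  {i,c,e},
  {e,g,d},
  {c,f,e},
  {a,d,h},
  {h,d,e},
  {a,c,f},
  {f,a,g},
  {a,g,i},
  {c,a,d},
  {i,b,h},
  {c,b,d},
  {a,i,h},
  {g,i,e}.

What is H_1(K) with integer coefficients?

Order the vertices as a < b < c < d < e < f < g < h < i. Listing each simplex with vertices in this order, K has dimension 2 with simplices:

  0-simplices (9): a, b, c, d, e, f, g, h, i
  1-simplices (27): ac, ad, af, ag, ah, ai, bc, bd, bf, bg, bh, bi, cd, ce, cf, ci, de, dg, dh, ef, eg, eh, ei, fg, fh, gi, hi
  2-simplices (18): acd, acf, adh, afg, agi, ahi, bcd, bci, bdg, bfg, bfh, bhi, cef, cei, deg, deh, efh, egi

so the chain groups are C_0 ≅ Z^9, C_1 ≅ Z^27, C_2 ≅ Z^18.

The boundary map ∂_1: C_1 → C_0 is given by ∂[p,q] = [q] − [p]. For instance
  ∂cd = d − c.
As a 9×27 matrix over Z this has rank 8, with invariant factors (1,1,1,1,1,1,1,1).

∂_2: C_2 → C_1 maps a triangle to the signed sum of its edges. For instance
  ∂afg = fg − ag + af,
  ∂deg = eg − dg + de.
The resulting 27×18 matrix has rank 17, and its Smith normal form has invariant factors (1,1,1,1,1,1,1,1,1,1,1,1,1,1,1,1,1).

Now H_k = ker ∂_k / im ∂_{k+1}, so:

  H_1: rank ker ∂_1 − rank ∂_2 = (27 − 8) − 17 = 2, and the invariant factors of ∂_2 are all 1, so H_1 ≅ Z^2.

H_1 = Z^2.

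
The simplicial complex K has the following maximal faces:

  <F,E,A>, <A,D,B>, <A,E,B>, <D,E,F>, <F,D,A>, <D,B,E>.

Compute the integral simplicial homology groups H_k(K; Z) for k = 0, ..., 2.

H_0 = Z,  H_1 = 0,  H_2 = Z.

We work with the vertex ordering A < B < D < E < F. The simplices of K, each written with vertices in increasing order, are:

  0-simplices (5): A, B, D, E, F
  1-simplices (9): AB, AD, AE, AF, BD, BE, DE, DF, EF
  2-simplices (6): ABD, ABE, ADF, AEF, BDE, DEF

Hence C_0 ≅ Z^5, C_1 ≅ Z^9, C_2 ≅ Z^6.

The boundary map ∂_1: C_1 → C_0 maps an edge to its endpoints' difference, ∂[p,q] = q − p. For instance
  ∂AF = F − A.
The 5×9 boundary matrix has rank 4 and Smith normal form diag(1,1,1,1).

The boundary map ∂_2: C_2 → C_1 sends each 2-simplex [p,q,r] to [q,r] − [p,r] + [p,q]. For instance
  ∂ABD = BD − AD + AB,
  ∂ADF = DF − AF + AD.
The 9×6 boundary matrix has rank 5 and Smith normal form diag(1,1,1,1,1).

Reading off H_k = ker ∂_k / im ∂_{k+1}:

  H_0: rank C_0 − rank ∂_1 = 5 − 4 = 1, and the invariant factors of ∂_1 are all 1, so H_0 = Z.
  H_1: rank ker ∂_1 − rank ∂_2 = (9 − 4) − 5 = 0, and the invariant factors of ∂_2 are all 1, so H_1 = 0.
  H_2: rank ker ∂_2 − rank ∂_3 = (6 − 5) − 0 = 1, and there is no ∂_3, so H_2 = Z.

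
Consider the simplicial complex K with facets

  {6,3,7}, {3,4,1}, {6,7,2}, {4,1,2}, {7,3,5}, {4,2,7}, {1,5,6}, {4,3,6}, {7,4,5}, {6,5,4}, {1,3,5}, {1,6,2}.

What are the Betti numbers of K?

b_0 = 1, b_1 = 0, b_2 = 0.

K has 7 vertices, 18 edges, 12 triangles.
rank ∂_0 = 0, rank ∂_1 = 6 ⇒ b_0 = 7 − 0 − 6 = 1; all invariant factors of ∂_1 are 1 so no torsion. So H_0 ≅ Z.
rank ∂_1 = 6, rank ∂_2 = 12 ⇒ b_1 = 18 − 6 − 12 = 0; ∂_2 has invariant factor(s) [2] giving torsion. So H_1 ≅ Z/2.
rank ∂_2 = 12, rank ∂_3 = 0 ⇒ b_2 = 12 − 12 − 0 = 0. So H_2 ≅ 0.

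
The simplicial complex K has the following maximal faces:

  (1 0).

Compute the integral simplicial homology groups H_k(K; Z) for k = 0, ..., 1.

H_0 ≅ Z,  H_1 = 0.

Fix the vertex order 0 < 1 and write every simplex with vertices in increasing order. Then dim K = 1 and the simplices of K are:

  0-simplices (2): [0], [1]
  1-simplices (1): [0,1]

giving chain groups C_0 ≅ Z^2, C_1 ≅ Z^1.

Boundary ∂_1: C_1 → C_0 is given by ∂[p,q] = [q] − [p]. For instance
  ∂[0,1] = [1] − [0].
This gives a 2×1 integer matrix of rank 1; reducing to Smith normal form yields diagonal entries (1).

Now H_k = ker ∂_k / im ∂_{k+1}, so:

  H_0: rank C_0 − rank ∂_1 = 2 − 1 = 1, and the invariant factors of ∂_1 are all 1, so H_0 ≅ Z.
  H_1: rank ker ∂_1 − rank ∂_2 = (1 − 1) − 0 = 0, and there is no ∂_2, so H_1 ≅ 0.

(K is a triangulation of the 1-simplex.)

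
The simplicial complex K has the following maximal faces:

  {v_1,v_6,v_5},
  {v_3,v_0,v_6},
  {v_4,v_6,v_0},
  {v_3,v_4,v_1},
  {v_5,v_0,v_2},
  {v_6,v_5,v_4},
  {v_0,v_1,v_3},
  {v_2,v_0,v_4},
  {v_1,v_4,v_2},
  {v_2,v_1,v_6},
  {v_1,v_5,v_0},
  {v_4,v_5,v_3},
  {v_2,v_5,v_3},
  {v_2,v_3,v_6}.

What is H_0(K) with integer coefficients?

H_0 = Z.

Order the vertices as v_0 < v_1 < v_2 < v_3 < v_4 < v_5 < v_6. Listing each simplex with vertices in this order, K has dimension 2 with simplices:

  0-simplices (7): [v_0], [v_1], [v_2], [v_3], [v_4], [v_5], [v_6]
  1-simplices (21): (21 of them)
  2-simplices (14): (14 of them)

so the chain groups are C_0 ≅ Z^7, C_1 ≅ Z^21, C_2 ≅ Z^14.

Boundary ∂_1: C_1 → C_0 sends each edge [p,q] (with p < q) to q − p. For instance
  ∂[v_0,v_3] = [v_3] − [v_0].
This gives a 7×21 integer matrix of rank 6; reducing to Smith normal form yields diagonal entries (1,1,1,1,1,1).

∂_2: C_2 → C_1 maps a triangle to the signed sum of its edges. For instance
  ∂[v_0,v_1,v_3] = [v_1,v_3] − [v_0,v_3] + [v_0,v_1],
  ∂[v_1,v_5,v_6] = [v_5,v_6] − [v_1,v_6] + [v_1,v_5].
The 21×14 boundary matrix has rank 13 and Smith normal form diag(1,1,1,1,1,1,1,1,1,1,1,1,1).

Now H_k = ker ∂_k / im ∂_{k+1}, so:

  H_0: rank C_0 − rank ∂_1 = 7 − 6 = 1, and the invariant factors of ∂_1 are all 1, so H_0 = Z.

(K is a triangulation of the torus T^2.)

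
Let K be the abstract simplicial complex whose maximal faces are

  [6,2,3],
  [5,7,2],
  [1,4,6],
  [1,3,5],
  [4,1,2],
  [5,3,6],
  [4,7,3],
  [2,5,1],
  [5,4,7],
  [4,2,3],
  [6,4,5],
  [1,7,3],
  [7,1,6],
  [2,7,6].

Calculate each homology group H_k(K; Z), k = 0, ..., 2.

Fix the vertex order 1 < 2 < 3 < 4 < 5 < 6 < 7 and write every simplex with vertices in increasing order. Then dim K = 2 and the simplices of K are:

  0-simplices (7): [1], [2], [3], [4], [5], [6], [7]
  1-simplices (21): [1,2], [1,3], [1,4], [1,5], [1,6], [1,7], [2,3], [2,4], [2,5], [2,6], [2,7], [3,4], [3,5], [3,6], [3,7], [4,5], [4,6], [4,7], [5,6], [5,7], [6,7]
  2-simplices (14): [1,2,4], [1,2,5], [1,3,5], [1,3,7], [1,4,6], [1,6,7], [2,3,4], [2,3,6], [2,5,7], [2,6,7], [3,4,7], [3,5,6], [4,5,6], [4,5,7]

Hence C_0 ≅ Z^7, C_1 ≅ Z^21, C_2 ≅ Z^14.

Boundary ∂_1: C_1 → C_0 maps an edge to its endpoints' difference, ∂[p,q] = q − p. For instance
  ∂[4,5] = [5] − [4].
The resulting 7×21 matrix has rank 6, and its Smith normal form has invariant factors (1,1,1,1,1,1).

∂_2: C_2 → C_1 maps a triangle to the signed sum of its edges. For instance
  ∂[3,4,7] = [4,7] − [3,7] + [3,4],
  ∂[1,4,6] = [4,6] − [1,6] + [1,4].
As a 21×14 matrix over Z this has rank 13, with invariant factors (1,1,1,1,1,1,1,1,1,1,1,1,1).

Computing H_k = (kernel of ∂_k) / (image of ∂_{k+1}):

  H_0: rank C_0 − rank ∂_1 = 7 − 6 = 1, and the invariant factors of ∂_1 are all 1, so H_0 = Z.
  H_1: rank ker ∂_1 − rank ∂_2 = (21 − 6) − 13 = 2, and the invariant factors of ∂_2 are all 1, so H_1 = Z^2.
  H_2: rank ker ∂_2 − rank ∂_3 = (14 − 13) − 0 = 1, and there is no ∂_3, so H_2 = Z.

H_0 ≅ Z,  H_1 ≅ Z^2,  H_2 ≅ Z.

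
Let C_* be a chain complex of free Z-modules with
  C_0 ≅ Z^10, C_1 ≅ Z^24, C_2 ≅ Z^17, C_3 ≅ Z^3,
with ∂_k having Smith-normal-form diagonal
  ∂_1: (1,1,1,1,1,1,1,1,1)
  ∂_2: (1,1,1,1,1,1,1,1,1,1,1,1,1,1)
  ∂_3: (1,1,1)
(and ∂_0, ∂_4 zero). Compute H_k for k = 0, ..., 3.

H_0: b_0 = 10 − 0 − 9 = 1; torsion from ∂_1 factors > 1: none. So H_0 = Z.
H_1: b_1 = 24 − 9 − 14 = 1; torsion from ∂_2 factors > 1: none. So H_1 = Z.
H_2: b_2 = 17 − 14 − 3 = 0; torsion from ∂_3 factors > 1: none. So H_2 = 0.
H_3: b_3 = 3 − 3 − 0 = 0; torsion from ∂_4 factors > 1: none. So H_3 = 0.

H_0 = Z,  H_1 = Z,  H_2 = 0,  H_3 = 0.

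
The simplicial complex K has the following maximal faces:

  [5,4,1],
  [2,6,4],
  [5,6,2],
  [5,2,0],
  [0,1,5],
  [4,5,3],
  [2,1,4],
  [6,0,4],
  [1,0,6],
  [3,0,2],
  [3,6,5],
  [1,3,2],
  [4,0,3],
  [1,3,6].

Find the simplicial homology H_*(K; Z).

H_0 = Z,  H_1 = Z^2,  H_2 = Z.

Order the vertices as 0 < 1 < 2 < 3 < 4 < 5 < 6. Listing each simplex with vertices in this order, K has dimension 2 with simplices:

  0-simplices (7): [0], [1], [2], [3], [4], [5], [6]
  1-simplices (21): [0,1], [0,2], [0,3], [0,4], [0,5], [0,6], [1,2], [1,3], [1,4], [1,5], [1,6], [2,3], [2,4], [2,5], [2,6], [3,4], [3,5], [3,6], [4,5], [4,6], [5,6]
  2-simplices (14): [0,1,5], [0,1,6], [0,2,3], [0,2,5], [0,3,4], [0,4,6], [1,2,3], [1,2,4], [1,3,6], [1,4,5], [2,4,6], [2,5,6], [3,4,5], [3,5,6]

so the chain groups are C_0 ≅ Z^7, C_1 ≅ Z^21, C_2 ≅ Z^14.

∂_1: C_1 → C_0 sends each edge [p,q] (with p < q) to q − p.
The 7×21 boundary matrix has rank 6 and Smith normal form diag(1,1,1,1,1,1).

Boundary ∂_2: C_2 → C_1 sends each 2-simplex [p,q,r] to [q,r] − [p,r] + [p,q]. For instance
  ∂[1,3,6] = [3,6] − [1,6] + [1,3],
  ∂[2,5,6] = [5,6] − [2,6] + [2,5].
The 21×14 boundary matrix has rank 13 and Smith normal form diag(1,1,1,1,1,1,1,1,1,1,1,1,1).

Reading off H_k = ker ∂_k / im ∂_{k+1}:

  H_0: rank C_0 − rank ∂_1 = 7 − 6 = 1, and the invariant factors of ∂_1 are all 1, so H_0 = Z.
  H_1: rank ker ∂_1 − rank ∂_2 = (21 − 6) − 13 = 2, and the invariant factors of ∂_2 are all 1, so H_1 = Z^2.
  H_2: rank ker ∂_2 − rank ∂_3 = (14 − 13) − 0 = 1, and there is no ∂_3, so H_2 = Z.

As a check, the Euler characteristic is 7 − 21 + 14 = 0, which agrees with 1 − 2 + 1 = 0.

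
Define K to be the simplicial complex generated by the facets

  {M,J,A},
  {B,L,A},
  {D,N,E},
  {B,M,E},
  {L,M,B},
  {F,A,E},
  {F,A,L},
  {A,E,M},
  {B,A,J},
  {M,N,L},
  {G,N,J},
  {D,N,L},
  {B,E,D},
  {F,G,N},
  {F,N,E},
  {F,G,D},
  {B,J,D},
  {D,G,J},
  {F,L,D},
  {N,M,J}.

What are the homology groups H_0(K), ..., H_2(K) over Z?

Take the total order A < B < D < E < F < G < J < L < M < N on the vertex set. Then K (dimension 2) consists of the simplices:

  0-simplices (10): A, B, D, E, F, G, J, L, M, N
  1-simplices (30): AB, AE, AF, AJ, AL, AM, BD, BE, BJ, BL, BM, DE, DF, DG, DJ, DL, DN, EF, EM, EN, FG, FL, FN, GJ, GN, JM, JN, LM, LN, MN
  2-simplices (20): ABJ, ABL, AEF, AEM, AFL, AJM, BDE, BDJ, BEM, BLM, DEN, DFG, DFL, DGJ, DLN, EFN, FGN, GJN, JMN, LMN

so the chain groups are C_0 ≅ Z^10, C_1 ≅ Z^30, C_2 ≅ Z^20.

The boundary map ∂_1: C_1 → C_0 maps an edge to its endpoints' difference, ∂[p,q] = q − p. For instance
  ∂AB = B − A.
This gives a 10×30 integer matrix of rank 9; reducing to Smith normal form yields diagonal entries (1,1,1,1,1,1,1,1,1).

Boundary ∂_2: C_2 → C_1 acts by ∂[p,q,r] = [q,r] − [p,r] + [p,q]. For instance
  ∂BDJ = DJ − BJ + BD,
  ∂BDE = DE − BE + BD.
The resulting 30×20 matrix has rank 20, and its Smith normal form has invariant factors (1,1,1,1,1,1,1,1,1,1,1,1,1,1,1,1,1,1,1,2).

Now H_k = ker ∂_k / im ∂_{k+1}, so:

  H_0: rank C_0 − rank ∂_1 = 10 − 9 = 1, and the invariant factors of ∂_1 are all 1, so H_0 ≅ Z.
  H_1: rank ker ∂_1 − rank ∂_2 = (30 − 9) − 20 = 1, and ∂_2 has invariant factor 2 > 1, so H_1 ≅ Z ⊕ Z/2.
  H_2: rank ker ∂_2 − rank ∂_3 = (20 − 20) − 0 = 0, and there is no ∂_3, so H_2 ≅ 0.

H_0 = Z,  H_1 = Z ⊕ Z/2,  H_2 = 0.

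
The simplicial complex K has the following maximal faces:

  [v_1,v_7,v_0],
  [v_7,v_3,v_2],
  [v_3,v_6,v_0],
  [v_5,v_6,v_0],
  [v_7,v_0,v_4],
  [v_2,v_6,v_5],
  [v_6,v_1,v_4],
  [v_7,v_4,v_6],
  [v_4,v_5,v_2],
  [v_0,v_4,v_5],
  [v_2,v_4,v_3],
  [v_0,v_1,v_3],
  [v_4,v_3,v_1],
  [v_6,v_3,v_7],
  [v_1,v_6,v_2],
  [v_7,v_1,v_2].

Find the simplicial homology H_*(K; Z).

H_0 = Z,  H_1 = Z^2,  H_2 = Z.

K has 8 vertices, 24 edges, 16 triangles.
rank ∂_0 = 0, rank ∂_1 = 7 ⇒ b_0 = 8 − 0 − 7 = 1; all invariant factors of ∂_1 are 1 so no torsion. So H_0 = Z.
rank ∂_1 = 7, rank ∂_2 = 15 ⇒ b_1 = 24 − 7 − 15 = 2; all invariant factors of ∂_2 are 1 so no torsion. So H_1 = Z^2.
rank ∂_2 = 15, rank ∂_3 = 0 ⇒ b_2 = 16 − 15 − 0 = 1. So H_2 = Z.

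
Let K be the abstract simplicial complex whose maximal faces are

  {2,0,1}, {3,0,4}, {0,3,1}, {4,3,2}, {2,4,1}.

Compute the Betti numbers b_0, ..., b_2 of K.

We work with the vertex ordering 0 < 1 < 2 < 3 < 4. The simplices of K, each written with vertices in increasing order, are:

  0-simplices (5): [0], [1], [2], [3], [4]
  1-simplices (10): [0,1], [0,2], [0,3], [0,4], [1,2], [1,3], [1,4], [2,3], [2,4], [3,4]
  2-simplices (5): [0,1,2], [0,1,3], [0,3,4], [1,2,4], [2,3,4]

so the chain groups are C_0 ≅ Z^5, C_1 ≅ Z^10, C_2 ≅ Z^5.

Boundary ∂_1: C_1 → C_0 sends each edge [p,q] (with p < q) to q − p. For instance
  ∂[3,4] = [4] − [3].
The 5×10 boundary matrix has rank 4 and Smith normal form diag(1,1,1,1).

∂_2: C_2 → C_1 maps a triangle to the signed sum of its edges. For instance
  ∂[0,3,4] = [3,4] − [0,4] + [0,3],
  ∂[0,1,2] = [1,2] − [0,2] + [0,1].
The 10×5 boundary matrix has rank 5 and Smith normal form diag(1,1,1,1,1).

Reading off H_k = ker ∂_k / im ∂_{k+1}:

  H_0: rank C_0 − rank ∂_1 = 5 − 4 = 1, and the invariant factors of ∂_1 are all 1, so H_0 ≅ Z.
  H_1: rank ker ∂_1 − rank ∂_2 = (10 − 4) − 5 = 1, and the invariant factors of ∂_2 are all 1, so H_1 ≅ Z.
  H_2: rank ker ∂_2 − rank ∂_3 = (5 − 5) − 0 = 0, and there is no ∂_3, so H_2 ≅ 0.

(K is a triangulation of the Möbius band.)

Hence the Betti numbers are b_0 = 1, b_1 = 1, b_2 = 0.

b_0 = 1, b_1 = 1, b_2 = 0.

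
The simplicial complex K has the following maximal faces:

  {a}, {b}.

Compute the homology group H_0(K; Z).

H_0 ≅ Z^2.

Take the total order a < b on the vertex set. Then K (dimension 0) consists of the simplices:

  0-simplices (2): a, b

so the chain groups are C_0 ≅ Z^2.

From H_k ≅ ker(∂_k) / im(∂_{k+1}) we obtain:

  H_0: rank C_0 − rank ∂_1 = 2 − 0 = 2, and there is no ∂_1, so H_0 = Z^2.

(K is a triangulation of a set of 2 points.)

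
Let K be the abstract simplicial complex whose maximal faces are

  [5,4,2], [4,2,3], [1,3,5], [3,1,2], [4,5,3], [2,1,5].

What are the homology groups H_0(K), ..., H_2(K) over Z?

H_0 ≅ Z,  H_1 = 0,  H_2 ≅ Z.

K has 5 vertices, 9 edges, 6 triangles.
rank ∂_0 = 0, rank ∂_1 = 4 ⇒ b_0 = 5 − 0 − 4 = 1; all invariant factors of ∂_1 are 1 so no torsion. So H_0 ≅ Z.
rank ∂_1 = 4, rank ∂_2 = 5 ⇒ b_1 = 9 − 4 − 5 = 0; all invariant factors of ∂_2 are 1 so no torsion. So H_1 ≅ 0.
rank ∂_2 = 5, rank ∂_3 = 0 ⇒ b_2 = 6 − 5 − 0 = 1. So H_2 ≅ Z.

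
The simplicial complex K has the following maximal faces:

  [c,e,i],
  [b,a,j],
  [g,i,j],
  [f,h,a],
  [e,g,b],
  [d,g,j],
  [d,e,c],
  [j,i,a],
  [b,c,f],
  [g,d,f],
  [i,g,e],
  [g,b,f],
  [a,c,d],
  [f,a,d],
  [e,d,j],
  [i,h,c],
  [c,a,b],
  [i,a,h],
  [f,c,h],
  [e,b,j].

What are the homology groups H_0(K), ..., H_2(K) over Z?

Order the vertices as a < b < c < d < e < f < g < h < i < j. Listing each simplex with vertices in this order, K has dimension 2 with simplices:

  0-simplices (10): a, b, c, d, e, f, g, h, i, j
  1-simplices (30): ab, ac, ad, af, ah, ai, aj, bc, be, bf, bg, bj, cd, ce, cf, ch, ci, de, df, dg, dj, eg, ei, ej, fg, fh, gi, gj, hi, ij
  2-simplices (20): abc, abj, acd, adf, afh, ahi, aij, bcf, beg, bej, bfg, cde, cei, cfh, chi, dej, dfg, dgj, egi, gij

Hence C_0 ≅ Z^10, C_1 ≅ Z^30, C_2 ≅ Z^20.

∂_1: C_1 → C_0 maps an edge to its endpoints' difference, ∂[p,q] = q − p.
As a 10×30 matrix over Z this has rank 9, with invariant factors (1,1,1,1,1,1,1,1,1).

The boundary map ∂_2: C_2 → C_1 acts by ∂[p,q,r] = [q,r] − [p,r] + [p,q]. For instance
  ∂egi = gi − ei + eg,
  ∂abc = bc − ac + ab.
The 30×20 boundary matrix has rank 20 and Smith normal form diag(1,1,1,1,1,1,1,1,1,1,1,1,1,1,1,1,1,1,1,2).

Computing H_k = (kernel of ∂_k) / (image of ∂_{k+1}):

  H_0: rank C_0 − rank ∂_1 = 10 − 9 = 1, and the invariant factors of ∂_1 are all 1, so H_0 = Z.
  H_1: rank ker ∂_1 − rank ∂_2 = (30 − 9) − 20 = 1, and ∂_2 has invariant factor 2 > 1, so H_1 = Z ⊕ Z/2.
  H_2: rank ker ∂_2 − rank ∂_3 = (20 − 20) − 0 = 0, and there is no ∂_3, so H_2 = 0.

As a check, the Euler characteristic is 10 − 30 + 20 = 0, which agrees with 1 − 1 + 0 = 0.
(K is a triangulation of the Klein bottle.)

H_0 ≅ Z,  H_1 ≅ Z ⊕ Z/2,  H_2 = 0.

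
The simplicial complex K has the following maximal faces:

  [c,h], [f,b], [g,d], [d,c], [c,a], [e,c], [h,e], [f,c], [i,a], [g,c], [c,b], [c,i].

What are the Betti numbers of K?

Order the vertices as a < b < c < d < e < f < g < h < i. Listing each simplex with vertices in this order, K has dimension 1 with simplices:

  0-simplices (9): a, b, c, d, e, f, g, h, i
  1-simplices (12): ac, ai, bc, bf, cd, ce, cf, cg, ch, ci, dg, eh

so the chain groups are C_0 ≅ Z^9, C_1 ≅ Z^12.

The boundary map ∂_1: C_1 → C_0 sends each edge [p,q] (with p < q) to q − p.
The resulting 9×12 matrix has rank 8, and its Smith normal form has invariant factors (1,1,1,1,1,1,1,1).

Now H_k = ker ∂_k / im ∂_{k+1}, so:

  H_0: rank C_0 − rank ∂_1 = 9 − 8 = 1, and the invariant factors of ∂_1 are all 1, so H_0 ≅ Z.
  H_1: rank ker ∂_1 − rank ∂_2 = (12 − 8) − 0 = 4, and there is no ∂_2, so H_1 ≅ Z^4.

Hence the Betti numbers are b_0 = 1, b_1 = 4.

b_0 = 1, b_1 = 4.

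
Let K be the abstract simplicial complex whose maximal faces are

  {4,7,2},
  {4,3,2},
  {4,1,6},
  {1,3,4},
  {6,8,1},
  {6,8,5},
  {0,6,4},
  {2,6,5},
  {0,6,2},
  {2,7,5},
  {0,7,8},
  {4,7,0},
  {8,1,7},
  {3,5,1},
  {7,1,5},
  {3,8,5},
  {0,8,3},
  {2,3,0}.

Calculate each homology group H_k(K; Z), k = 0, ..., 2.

H_0 ≅ Z,  H_1 ≅ Z ⊕ Z/2,  H_2 = 0.

Fix the vertex order 0 < 1 < 2 < 3 < 4 < 5 < 6 < 7 < 8 and write every simplex with vertices in increasing order. Then dim K = 2 and the simplices of K are:

  0-simplices (9): [0], [1], [2], [3], [4], [5], [6], [7], [8]
  1-simplices (27): (27 of them)
  2-simplices (18): [0,2,3], [0,2,6], [0,3,8], [0,4,6], [0,4,7], [0,7,8], [1,3,4], [1,3,5], [1,4,6], [1,5,7], [1,6,8], [1,7,8], [2,3,4], [2,4,7], [2,5,6], [2,5,7], [3,5,8], [5,6,8]

giving chain groups C_0 ≅ Z^9, C_1 ≅ Z^27, C_2 ≅ Z^18.

The boundary map ∂_1: C_1 → C_0 sends each edge [p,q] (with p < q) to q − p. For instance
  ∂[5,6] = [6] − [5].
The resulting 9×27 matrix has rank 8, and its Smith normal form has invariant factors (1,1,1,1,1,1,1,1).

Boundary ∂_2: C_2 → C_1 sends each 2-simplex [p,q,r] to [q,r] − [p,r] + [p,q]. For instance
  ∂[0,4,7] = [4,7] − [0,7] + [0,4],
  ∂[1,3,4] = [3,4] − [1,4] + [1,3].
As a 27×18 matrix over Z this has rank 18, with invariant factors (1,1,1,1,1,1,1,1,1,1,1,1,1,1,1,1,1,2).

Reading off H_k = ker ∂_k / im ∂_{k+1}:

  H_0: rank C_0 − rank ∂_1 = 9 − 8 = 1, and the invariant factors of ∂_1 are all 1, so H_0 = Z.
  H_1: rank ker ∂_1 − rank ∂_2 = (27 − 8) − 18 = 1, and ∂_2 has invariant factor 2 > 1, so H_1 = Z ⊕ Z/2.
  H_2: rank ker ∂_2 − rank ∂_3 = (18 − 18) − 0 = 0, and there is no ∂_3, so H_2 = 0.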